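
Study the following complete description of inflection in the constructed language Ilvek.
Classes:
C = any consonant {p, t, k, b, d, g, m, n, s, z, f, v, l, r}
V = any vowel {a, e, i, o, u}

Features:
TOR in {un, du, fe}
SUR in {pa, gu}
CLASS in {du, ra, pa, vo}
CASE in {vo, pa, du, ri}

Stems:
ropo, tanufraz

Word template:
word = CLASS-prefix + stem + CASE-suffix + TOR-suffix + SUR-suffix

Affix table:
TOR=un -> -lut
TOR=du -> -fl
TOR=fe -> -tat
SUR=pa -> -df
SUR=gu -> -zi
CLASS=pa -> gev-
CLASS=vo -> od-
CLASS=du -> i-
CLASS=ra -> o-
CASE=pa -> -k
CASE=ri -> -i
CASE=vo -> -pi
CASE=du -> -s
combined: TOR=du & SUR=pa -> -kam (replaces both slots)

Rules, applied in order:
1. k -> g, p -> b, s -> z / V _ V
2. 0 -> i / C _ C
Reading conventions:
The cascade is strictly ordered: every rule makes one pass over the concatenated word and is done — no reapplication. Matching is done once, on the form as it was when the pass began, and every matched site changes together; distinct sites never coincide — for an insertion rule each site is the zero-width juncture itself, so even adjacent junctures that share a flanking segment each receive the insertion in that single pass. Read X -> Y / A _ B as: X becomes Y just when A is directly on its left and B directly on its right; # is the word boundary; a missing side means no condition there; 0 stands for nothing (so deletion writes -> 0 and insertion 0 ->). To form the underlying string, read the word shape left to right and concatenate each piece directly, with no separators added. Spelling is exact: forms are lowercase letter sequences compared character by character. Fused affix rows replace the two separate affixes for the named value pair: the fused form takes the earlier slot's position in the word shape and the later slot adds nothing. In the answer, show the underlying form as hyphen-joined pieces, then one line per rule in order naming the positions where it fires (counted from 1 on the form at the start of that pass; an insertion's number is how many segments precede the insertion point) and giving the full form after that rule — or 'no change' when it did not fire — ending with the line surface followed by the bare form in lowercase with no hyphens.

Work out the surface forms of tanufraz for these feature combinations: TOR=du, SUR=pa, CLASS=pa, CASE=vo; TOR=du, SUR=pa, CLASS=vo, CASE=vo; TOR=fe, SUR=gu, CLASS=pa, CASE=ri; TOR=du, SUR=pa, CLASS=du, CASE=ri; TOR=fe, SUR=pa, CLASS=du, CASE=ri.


cell TOR=du, SUR=pa, CLASS=pa, CASE=vo:
underlying: gev-tanufraz-pi-kam
1. k -> g, p -> b, s -> z / V _ V: fires at position(s) 14: gevtanufrazpigam
2. 0 -> i / C _ C: inserts after position(s) 3, 8, 11: gevitanufirazipigam
surface: gevitanufirazipigam

cell TOR=du, SUR=pa, CLASS=vo, CASE=vo:
underlying: od-tanufraz-pi-kam
1. k -> g, p -> b, s -> z / V _ V: fires at position(s) 13: odtanufrazpigam
2. 0 -> i / C _ C: inserts after position(s) 2, 7, 10: oditanufirazipigam
surface: oditanufirazipigam

cell TOR=fe, SUR=gu, CLASS=pa, CASE=ri:
underlying: gev-tanufraz-i-tat-zi
1. k -> g, p -> b, s -> z / V _ V: no change
2. 0 -> i / C _ C: inserts after position(s) 3, 8, 15: gevitanufirazitatizi
surface: gevitanufirazitatizi

cell TOR=du, SUR=pa, CLASS=du, CASE=ri:
underlying: i-tanufraz-i-kam
1. k -> g, p -> b, s -> z / V _ V: fires at position(s) 11: itanufrazigam
2. 0 -> i / C _ C: inserts after position(s) 6: itanufirazigam
surface: itanufirazigam

cell TOR=fe, SUR=pa, CLASS=du, CASE=ri:
underlying: i-tanufraz-i-tat-df
1. k -> g, p -> b, s -> z / V _ V: no change
2. 0 -> i / C _ C: inserts after position(s) 6, 13, 14: itanufirazitatidif
surface: itanufirazitatidif


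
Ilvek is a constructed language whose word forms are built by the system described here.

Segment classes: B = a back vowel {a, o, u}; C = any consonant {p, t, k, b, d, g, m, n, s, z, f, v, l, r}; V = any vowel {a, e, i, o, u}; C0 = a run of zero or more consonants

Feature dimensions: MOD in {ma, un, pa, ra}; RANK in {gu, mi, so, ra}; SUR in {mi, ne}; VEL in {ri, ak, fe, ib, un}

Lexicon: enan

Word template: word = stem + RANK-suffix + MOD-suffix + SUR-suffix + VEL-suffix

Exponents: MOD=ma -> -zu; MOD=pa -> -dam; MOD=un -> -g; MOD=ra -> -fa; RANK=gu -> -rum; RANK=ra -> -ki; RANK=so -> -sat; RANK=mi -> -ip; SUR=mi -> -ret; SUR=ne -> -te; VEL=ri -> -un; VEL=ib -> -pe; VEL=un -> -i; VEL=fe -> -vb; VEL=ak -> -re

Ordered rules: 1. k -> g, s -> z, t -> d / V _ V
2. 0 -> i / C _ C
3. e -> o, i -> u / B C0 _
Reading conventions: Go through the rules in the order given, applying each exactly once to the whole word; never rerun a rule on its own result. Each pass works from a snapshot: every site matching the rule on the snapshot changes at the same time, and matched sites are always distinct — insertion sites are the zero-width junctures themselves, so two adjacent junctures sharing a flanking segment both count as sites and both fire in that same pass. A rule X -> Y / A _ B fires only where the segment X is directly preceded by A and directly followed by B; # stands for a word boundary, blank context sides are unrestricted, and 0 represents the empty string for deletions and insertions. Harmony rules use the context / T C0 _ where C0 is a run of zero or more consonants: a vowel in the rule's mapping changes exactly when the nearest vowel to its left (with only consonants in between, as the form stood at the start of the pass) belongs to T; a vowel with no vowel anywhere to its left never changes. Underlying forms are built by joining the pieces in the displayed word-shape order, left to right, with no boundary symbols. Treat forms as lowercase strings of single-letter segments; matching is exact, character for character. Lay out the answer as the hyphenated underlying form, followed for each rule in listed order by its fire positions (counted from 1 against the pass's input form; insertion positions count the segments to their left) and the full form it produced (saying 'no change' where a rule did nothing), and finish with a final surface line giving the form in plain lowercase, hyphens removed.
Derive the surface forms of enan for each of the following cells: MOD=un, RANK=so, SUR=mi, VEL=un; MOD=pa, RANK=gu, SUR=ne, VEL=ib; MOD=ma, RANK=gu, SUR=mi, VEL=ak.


cell MOD=un, RANK=so, SUR=mi, VEL=un:
underlying: enan-sat-g-ret-i
1. k -> g, s -> z, t -> d / V _ V: fires at position(s) 11: enansatgredi
2. 0 -> i / C _ C: inserts after position(s) 4, 7, 8: enanisatigiredi
3. e -> o, i -> u / B C0 _: fires at position(s) 5, 9: enanusatugiredi
surface: enanusatugiredi

cell MOD=pa, RANK=gu, SUR=ne, VEL=ib:
underlying: enan-rum-dam-te-pe
1. k -> g, s -> z, t -> d / V _ V: no change
2. 0 -> i / C _ C: inserts after position(s) 4, 7, 10: enanirumidamitepe
3. e -> o, i -> u / B C0 _: fires at position(s) 5, 9, 13: enanurumudamutepe
surface: enanurumudamutepe

cell MOD=ma, RANK=gu, SUR=mi, VEL=ak:
underlying: enan-rum-zu-ret-re
1. k -> g, s -> z, t -> d / V _ V: no change
2. 0 -> i / C _ C: inserts after position(s) 4, 7, 12: enanirumizuretire
3. e -> o, i -> u / B C0 _: fires at position(s) 5, 9, 13: enanurumuzurotire
surface: enanurumuzurotire


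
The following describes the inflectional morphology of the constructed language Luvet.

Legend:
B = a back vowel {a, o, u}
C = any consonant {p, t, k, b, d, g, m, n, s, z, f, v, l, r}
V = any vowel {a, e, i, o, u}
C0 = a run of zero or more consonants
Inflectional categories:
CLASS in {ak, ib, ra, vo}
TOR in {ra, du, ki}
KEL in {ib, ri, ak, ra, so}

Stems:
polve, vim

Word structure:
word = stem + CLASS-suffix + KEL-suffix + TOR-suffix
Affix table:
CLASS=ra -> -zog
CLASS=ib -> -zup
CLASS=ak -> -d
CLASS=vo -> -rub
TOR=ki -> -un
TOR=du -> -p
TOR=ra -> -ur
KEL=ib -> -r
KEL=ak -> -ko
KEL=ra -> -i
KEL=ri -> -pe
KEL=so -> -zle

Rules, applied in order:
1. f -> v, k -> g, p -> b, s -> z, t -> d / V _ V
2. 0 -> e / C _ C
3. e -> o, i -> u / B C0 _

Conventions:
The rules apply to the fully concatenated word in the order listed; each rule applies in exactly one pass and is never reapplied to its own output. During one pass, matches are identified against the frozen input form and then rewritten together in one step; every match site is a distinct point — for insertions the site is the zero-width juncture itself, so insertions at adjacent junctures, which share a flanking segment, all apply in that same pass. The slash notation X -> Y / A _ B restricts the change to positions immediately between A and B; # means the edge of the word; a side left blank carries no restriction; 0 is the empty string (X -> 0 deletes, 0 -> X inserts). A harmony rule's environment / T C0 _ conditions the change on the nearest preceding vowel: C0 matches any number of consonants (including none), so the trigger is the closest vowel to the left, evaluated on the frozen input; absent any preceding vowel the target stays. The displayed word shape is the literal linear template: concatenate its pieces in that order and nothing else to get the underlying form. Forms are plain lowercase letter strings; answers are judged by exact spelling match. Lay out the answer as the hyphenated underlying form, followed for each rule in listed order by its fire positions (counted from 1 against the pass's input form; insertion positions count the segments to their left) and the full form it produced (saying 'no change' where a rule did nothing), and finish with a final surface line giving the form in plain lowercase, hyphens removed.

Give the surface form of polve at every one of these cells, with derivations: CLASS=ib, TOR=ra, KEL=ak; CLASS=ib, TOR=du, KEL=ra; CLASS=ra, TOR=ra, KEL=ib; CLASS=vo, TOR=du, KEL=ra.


cell CLASS=ib, TOR=ra, KEL=ak:
underlying: polve-zup-ko-ur
1. f -> v, k -> g, p -> b, s -> z, t -> d / V _ V: no change
2. 0 -> e / C _ C: inserts after position(s) 3, 8: polevezupekour
3. e -> o, i -> u / B C0 _: fires at position(s) 4, 10: polovezupokour
surface: polovezupokour

cell CLASS=ib, TOR=du, KEL=ra:
underlying: polve-zup-i-p
1. f -> v, k -> g, p -> b, s -> z, t -> d / V _ V: fires at position(s) 8: polvezubip
2. 0 -> e / C _ C: inserts after position(s) 3: polevezubip
3. e -> o, i -> u / B C0 _: fires at position(s) 4, 10: polovezubup
surface: polovezubup

cell CLASS=ra, TOR=ra, KEL=ib:
underlying: polve-zog-r-ur
1. f -> v, k -> g, p -> b, s -> z, t -> d / V _ V: no change
2. 0 -> e / C _ C: inserts after position(s) 3, 8: polevezogerur
3. e -> o, i -> u / B C0 _: fires at position(s) 4, 10: polovezogorur
surface: polovezogorur

cell CLASS=vo, TOR=du, KEL=ra:
underlying: polve-rub-i-p
1. f -> v, k -> g, p -> b, s -> z, t -> d / V _ V: no change
2. 0 -> e / C _ C: inserts after position(s) 3: poleverubip
3. e -> o, i -> u / B C0 _: fires at position(s) 4, 10: poloverubup
surface: poloverubup


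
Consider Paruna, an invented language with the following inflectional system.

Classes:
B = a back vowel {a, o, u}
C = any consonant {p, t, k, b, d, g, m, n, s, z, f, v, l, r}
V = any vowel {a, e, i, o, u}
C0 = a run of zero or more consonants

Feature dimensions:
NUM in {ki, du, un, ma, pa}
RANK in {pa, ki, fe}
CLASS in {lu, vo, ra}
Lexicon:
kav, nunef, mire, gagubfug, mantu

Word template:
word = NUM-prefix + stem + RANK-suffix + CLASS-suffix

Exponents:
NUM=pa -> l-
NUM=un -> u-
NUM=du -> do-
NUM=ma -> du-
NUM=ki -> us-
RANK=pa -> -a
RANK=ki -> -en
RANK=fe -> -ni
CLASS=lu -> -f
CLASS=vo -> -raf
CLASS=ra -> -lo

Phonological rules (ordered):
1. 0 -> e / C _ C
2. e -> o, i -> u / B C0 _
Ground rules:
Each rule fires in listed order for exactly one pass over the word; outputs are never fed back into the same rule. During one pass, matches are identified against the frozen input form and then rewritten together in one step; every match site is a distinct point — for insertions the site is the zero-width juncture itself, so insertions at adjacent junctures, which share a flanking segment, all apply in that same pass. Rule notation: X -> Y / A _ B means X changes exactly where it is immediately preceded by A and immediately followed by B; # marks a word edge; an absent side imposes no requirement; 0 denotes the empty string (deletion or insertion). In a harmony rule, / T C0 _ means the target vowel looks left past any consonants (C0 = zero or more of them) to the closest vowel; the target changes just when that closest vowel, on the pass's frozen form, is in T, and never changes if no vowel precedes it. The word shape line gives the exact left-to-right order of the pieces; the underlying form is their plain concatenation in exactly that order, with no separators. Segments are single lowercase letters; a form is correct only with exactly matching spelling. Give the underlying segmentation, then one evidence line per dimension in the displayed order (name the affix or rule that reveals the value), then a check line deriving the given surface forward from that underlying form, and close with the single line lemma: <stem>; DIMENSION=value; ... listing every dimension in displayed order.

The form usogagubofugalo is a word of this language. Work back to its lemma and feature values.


underlying: us-gagubfug-a-lo
NUM=ki - signalled by the affix us-
RANK=pa - signalled by the affix -a
CLASS=ra - signalled by the affix -lo
check: usgagubfugalo -> usegagubefugalo -> usogagubofugalo
lemma: gagubfug; NUM=ki; RANK=pa; CLASS=ra


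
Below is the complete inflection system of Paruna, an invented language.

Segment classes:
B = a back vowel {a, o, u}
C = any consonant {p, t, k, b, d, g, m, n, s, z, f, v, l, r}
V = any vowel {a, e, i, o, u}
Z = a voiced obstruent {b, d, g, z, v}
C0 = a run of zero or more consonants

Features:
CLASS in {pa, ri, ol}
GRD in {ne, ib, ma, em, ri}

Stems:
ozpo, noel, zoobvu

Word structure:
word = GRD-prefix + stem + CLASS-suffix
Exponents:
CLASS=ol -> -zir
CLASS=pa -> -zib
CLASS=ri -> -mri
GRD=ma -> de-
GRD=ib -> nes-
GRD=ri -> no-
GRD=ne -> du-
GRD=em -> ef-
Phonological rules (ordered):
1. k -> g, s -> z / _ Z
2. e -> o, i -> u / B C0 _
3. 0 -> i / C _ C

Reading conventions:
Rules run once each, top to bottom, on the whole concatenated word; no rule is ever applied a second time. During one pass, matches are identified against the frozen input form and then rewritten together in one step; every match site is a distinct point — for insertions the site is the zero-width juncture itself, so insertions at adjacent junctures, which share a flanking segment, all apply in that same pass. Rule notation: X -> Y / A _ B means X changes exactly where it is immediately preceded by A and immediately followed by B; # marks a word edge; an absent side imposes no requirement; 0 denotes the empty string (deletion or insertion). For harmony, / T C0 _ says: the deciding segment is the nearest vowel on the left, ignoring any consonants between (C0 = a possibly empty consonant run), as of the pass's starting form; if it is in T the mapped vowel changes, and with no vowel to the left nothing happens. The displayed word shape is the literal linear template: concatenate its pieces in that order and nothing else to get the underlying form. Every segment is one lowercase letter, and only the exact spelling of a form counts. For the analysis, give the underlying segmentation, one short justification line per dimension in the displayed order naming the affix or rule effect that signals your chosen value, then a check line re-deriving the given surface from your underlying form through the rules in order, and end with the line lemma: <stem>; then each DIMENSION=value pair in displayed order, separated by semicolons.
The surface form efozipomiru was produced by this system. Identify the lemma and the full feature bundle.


underlying: ef-ozpo-mri
CLASS=ri - signalled by the affix -mri
GRD=em - signalled by the affix ef-
check: efozpomri -> efozpomri -> efozpomru -> efozipomiru
lemma: ozpo; CLASS=ri; GRD=em


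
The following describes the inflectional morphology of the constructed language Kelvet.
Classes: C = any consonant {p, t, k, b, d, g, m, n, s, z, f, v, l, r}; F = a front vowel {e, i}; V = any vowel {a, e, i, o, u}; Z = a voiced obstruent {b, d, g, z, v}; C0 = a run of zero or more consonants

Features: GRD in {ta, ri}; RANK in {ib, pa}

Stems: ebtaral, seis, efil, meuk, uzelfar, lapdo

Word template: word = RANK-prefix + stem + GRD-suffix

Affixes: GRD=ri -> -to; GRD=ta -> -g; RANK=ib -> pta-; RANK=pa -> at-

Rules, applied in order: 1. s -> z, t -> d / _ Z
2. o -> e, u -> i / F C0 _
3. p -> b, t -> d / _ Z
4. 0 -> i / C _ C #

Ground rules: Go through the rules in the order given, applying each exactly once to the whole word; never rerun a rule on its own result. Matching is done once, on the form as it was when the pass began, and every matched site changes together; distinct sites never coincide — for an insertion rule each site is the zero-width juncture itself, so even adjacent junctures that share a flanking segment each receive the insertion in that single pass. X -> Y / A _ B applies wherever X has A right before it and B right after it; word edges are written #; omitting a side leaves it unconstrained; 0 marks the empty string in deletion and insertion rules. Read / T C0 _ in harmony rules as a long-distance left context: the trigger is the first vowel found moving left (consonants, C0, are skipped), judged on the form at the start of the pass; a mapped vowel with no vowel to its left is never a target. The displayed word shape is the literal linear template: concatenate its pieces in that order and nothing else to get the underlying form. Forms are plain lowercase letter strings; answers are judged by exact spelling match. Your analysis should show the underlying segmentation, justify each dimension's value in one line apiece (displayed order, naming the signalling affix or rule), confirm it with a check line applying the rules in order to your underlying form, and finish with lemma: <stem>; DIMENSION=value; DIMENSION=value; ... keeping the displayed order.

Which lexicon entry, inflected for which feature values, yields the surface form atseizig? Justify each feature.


underlying: at-seis-g
GRD=ta - signalled by the affix -g
RANK=pa - signalled by the affix at-
check: atseisg -> atseizg -> atseizg -> atseizg -> atseizig
lemma: seis; GRD=ta; RANK=pa


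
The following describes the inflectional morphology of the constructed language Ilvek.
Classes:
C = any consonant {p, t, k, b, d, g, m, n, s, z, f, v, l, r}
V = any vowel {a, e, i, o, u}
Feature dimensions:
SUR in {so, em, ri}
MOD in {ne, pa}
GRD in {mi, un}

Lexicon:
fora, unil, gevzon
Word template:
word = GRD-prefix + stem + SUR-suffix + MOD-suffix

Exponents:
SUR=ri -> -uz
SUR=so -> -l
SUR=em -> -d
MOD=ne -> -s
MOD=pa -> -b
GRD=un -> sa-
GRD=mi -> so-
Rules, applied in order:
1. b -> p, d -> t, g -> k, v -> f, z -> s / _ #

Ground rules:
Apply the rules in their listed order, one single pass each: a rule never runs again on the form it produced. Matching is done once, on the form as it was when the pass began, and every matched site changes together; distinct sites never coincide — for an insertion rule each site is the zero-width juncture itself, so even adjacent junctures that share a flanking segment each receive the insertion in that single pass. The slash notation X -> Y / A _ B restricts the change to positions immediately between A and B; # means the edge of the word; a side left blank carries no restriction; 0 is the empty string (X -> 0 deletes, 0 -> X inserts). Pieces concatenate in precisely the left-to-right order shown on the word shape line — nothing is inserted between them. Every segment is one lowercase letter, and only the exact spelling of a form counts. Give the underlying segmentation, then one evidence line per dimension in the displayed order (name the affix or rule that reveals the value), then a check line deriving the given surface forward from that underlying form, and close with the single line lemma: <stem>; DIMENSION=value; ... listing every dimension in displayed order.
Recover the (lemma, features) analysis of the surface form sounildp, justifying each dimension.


underlying: so-unil-d-b
SUR=em - signalled by the affix -d
MOD=pa - signalled by the affix -b
GRD=mi - signalled by the affix so-
check: sounildb -> sounildp
lemma: unil; SUR=em; MOD=pa; GRD=mi


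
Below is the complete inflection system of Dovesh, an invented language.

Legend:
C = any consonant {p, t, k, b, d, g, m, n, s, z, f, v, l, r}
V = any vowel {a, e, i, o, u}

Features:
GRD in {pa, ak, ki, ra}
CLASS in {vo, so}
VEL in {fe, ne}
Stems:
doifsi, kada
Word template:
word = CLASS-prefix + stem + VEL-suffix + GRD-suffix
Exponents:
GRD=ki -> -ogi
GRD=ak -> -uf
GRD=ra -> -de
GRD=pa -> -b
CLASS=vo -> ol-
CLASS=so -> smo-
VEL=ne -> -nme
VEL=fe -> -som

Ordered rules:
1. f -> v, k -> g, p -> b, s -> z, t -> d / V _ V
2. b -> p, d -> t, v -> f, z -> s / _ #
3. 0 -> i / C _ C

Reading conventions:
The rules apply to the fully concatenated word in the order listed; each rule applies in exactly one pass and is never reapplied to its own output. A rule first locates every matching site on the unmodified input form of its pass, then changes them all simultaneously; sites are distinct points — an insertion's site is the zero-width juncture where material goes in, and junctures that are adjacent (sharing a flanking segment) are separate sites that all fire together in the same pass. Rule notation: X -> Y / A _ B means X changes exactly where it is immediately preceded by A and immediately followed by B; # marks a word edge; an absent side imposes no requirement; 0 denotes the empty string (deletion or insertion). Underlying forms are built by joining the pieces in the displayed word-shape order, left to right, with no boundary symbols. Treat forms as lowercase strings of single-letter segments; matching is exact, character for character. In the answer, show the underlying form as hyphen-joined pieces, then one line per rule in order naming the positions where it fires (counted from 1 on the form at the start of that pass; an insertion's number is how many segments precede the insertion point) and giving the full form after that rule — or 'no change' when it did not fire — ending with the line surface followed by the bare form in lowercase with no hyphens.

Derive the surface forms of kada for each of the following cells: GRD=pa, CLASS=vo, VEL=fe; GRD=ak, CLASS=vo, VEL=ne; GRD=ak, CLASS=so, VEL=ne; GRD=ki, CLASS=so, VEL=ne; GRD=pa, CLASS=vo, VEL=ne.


cell GRD=pa, CLASS=vo, VEL=fe:
underlying: ol-kada-som-b
1. f -> v, k -> g, p -> b, s -> z, t -> d / V _ V: fires at position(s) 7: olkadazomb
2. b -> p, d -> t, v -> f, z -> s / _ #: fires at position(s) 10: olkadazomp
3. 0 -> i / C _ C: inserts after position(s) 2, 9: olikadazomip
surface: olikadazomip

cell GRD=ak, CLASS=vo, VEL=ne:
underlying: ol-kada-nme-uf
1. f -> v, k -> g, p -> b, s -> z, t -> d / V _ V: no change
2. b -> p, d -> t, v -> f, z -> s / _ #: no change
3. 0 -> i / C _ C: inserts after position(s) 2, 7: olikadanimeuf
surface: olikadanimeuf

cell GRD=ak, CLASS=so, VEL=ne:
underlying: smo-kada-nme-uf
1. f -> v, k -> g, p -> b, s -> z, t -> d / V _ V: fires at position(s) 4: smogadanmeuf
2. b -> p, d -> t, v -> f, z -> s / _ #: no change
3. 0 -> i / C _ C: inserts after position(s) 1, 8: simogadanimeuf
surface: simogadanimeuf

cell GRD=ki, CLASS=so, VEL=ne:
underlying: smo-kada-nme-ogi
1. f -> v, k -> g, p -> b, s -> z, t -> d / V _ V: fires at position(s) 4: smogadanmeogi
2. b -> p, d -> t, v -> f, z -> s / _ #: no change
3. 0 -> i / C _ C: inserts after position(s) 1, 8: simogadanimeogi
surface: simogadanimeogi

cell GRD=pa, CLASS=vo, VEL=ne:
underlying: ol-kada-nme-b
1. f -> v, k -> g, p -> b, s -> z, t -> d / V _ V: no change
2. b -> p, d -> t, v -> f, z -> s / _ #: fires at position(s) 10: olkadanmep
3. 0 -> i / C _ C: inserts after position(s) 2, 7: olikadanimep
surface: olikadanimep


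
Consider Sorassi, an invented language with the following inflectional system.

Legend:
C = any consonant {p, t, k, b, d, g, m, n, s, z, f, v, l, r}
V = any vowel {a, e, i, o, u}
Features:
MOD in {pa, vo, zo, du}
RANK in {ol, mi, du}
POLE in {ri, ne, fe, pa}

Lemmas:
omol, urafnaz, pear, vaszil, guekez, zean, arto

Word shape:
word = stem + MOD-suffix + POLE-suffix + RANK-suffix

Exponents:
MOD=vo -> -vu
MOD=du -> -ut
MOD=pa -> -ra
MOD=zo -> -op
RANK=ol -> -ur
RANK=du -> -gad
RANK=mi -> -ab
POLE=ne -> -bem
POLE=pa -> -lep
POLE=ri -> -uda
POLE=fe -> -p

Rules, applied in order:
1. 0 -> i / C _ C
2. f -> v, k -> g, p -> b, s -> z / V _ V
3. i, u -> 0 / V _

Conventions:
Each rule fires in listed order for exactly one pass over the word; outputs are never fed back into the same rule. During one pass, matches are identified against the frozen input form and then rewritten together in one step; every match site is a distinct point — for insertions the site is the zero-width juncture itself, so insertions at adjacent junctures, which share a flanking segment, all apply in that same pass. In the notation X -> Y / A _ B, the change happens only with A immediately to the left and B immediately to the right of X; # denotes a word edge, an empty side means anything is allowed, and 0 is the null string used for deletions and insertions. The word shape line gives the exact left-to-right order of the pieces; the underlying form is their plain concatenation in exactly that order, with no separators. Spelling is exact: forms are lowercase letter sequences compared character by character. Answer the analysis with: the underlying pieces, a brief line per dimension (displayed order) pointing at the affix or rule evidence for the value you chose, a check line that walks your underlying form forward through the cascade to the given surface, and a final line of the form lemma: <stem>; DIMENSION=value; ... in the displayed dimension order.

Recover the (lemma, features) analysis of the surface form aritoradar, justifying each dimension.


underlying: arto-ra-uda-ur
MOD=pa - signalled by the affix -ra
RANK=ol - signalled by the affix -ur
POLE=ri - signalled by the affix -uda
check: artoraudaur -> aritoraudaur -> aritoraudaur -> aritoradar
lemma: arto; MOD=pa; RANK=ol; POLE=ri


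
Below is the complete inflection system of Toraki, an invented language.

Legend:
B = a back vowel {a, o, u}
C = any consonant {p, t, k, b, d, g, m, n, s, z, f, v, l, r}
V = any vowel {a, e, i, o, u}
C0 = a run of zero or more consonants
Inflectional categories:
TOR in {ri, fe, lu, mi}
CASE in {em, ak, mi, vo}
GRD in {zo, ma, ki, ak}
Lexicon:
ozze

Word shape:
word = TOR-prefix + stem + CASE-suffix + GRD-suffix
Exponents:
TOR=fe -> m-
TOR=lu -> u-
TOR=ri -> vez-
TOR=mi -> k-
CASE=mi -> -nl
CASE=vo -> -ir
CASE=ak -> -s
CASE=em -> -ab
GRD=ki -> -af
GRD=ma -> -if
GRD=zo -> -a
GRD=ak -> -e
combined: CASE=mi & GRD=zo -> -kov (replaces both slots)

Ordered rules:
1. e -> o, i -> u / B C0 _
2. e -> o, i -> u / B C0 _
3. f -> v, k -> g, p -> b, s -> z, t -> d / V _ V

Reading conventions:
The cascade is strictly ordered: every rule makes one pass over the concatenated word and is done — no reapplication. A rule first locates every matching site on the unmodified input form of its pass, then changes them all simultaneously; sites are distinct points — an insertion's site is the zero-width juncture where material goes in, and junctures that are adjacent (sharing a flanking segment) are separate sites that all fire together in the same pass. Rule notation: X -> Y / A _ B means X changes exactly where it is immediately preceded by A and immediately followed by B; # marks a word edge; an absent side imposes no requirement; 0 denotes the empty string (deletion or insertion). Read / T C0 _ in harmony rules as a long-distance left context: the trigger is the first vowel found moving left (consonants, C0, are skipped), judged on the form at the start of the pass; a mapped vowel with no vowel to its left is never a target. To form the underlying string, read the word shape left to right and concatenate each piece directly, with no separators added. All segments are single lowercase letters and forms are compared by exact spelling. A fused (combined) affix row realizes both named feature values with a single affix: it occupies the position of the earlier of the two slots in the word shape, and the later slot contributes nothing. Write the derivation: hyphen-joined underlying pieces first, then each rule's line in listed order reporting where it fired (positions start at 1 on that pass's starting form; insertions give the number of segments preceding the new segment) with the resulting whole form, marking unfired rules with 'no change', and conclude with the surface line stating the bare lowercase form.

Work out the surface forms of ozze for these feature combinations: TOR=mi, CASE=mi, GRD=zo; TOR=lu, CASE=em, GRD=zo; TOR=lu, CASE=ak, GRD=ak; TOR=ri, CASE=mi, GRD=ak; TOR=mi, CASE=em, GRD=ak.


cell TOR=mi, CASE=mi, GRD=zo:
underlying: k-ozze-kov
1. e -> o, i -> u / B C0 _: fires at position(s) 5: kozzokov
2. e -> o, i -> u / B C0 _: no change
3. f -> v, k -> g, p -> b, s -> z, t -> d / V _ V: fires at position(s) 6: kozzogov
surface: kozzogov

cell TOR=lu, CASE=em, GRD=zo:
underlying: u-ozze-ab-a
1. e -> o, i -> u / B C0 _: fires at position(s) 5: uozzoaba
2. e -> o, i -> u / B C0 _: no change
3. f -> v, k -> g, p -> b, s -> z, t -> d / V _ V: no change
surface: uozzoaba

cell TOR=lu, CASE=ak, GRD=ak:
underlying: u-ozze-s-e
1. e -> o, i -> u / B C0 _: fires at position(s) 5: uozzose
2. e -> o, i -> u / B C0 _: fires at position(s) 7: uozzoso
3. f -> v, k -> g, p -> b, s -> z, t -> d / V _ V: fires at position(s) 6: uozzozo
surface: uozzozo

cell TOR=ri, CASE=mi, GRD=ak:
underlying: vez-ozze-nl-e
1. e -> o, i -> u / B C0 _: fires at position(s) 7: vezozzonle
2. e -> o, i -> u / B C0 _: fires at position(s) 10: vezozzonlo
3. f -> v, k -> g, p -> b, s -> z, t -> d / V _ V: no change
surface: vezozzonlo

cell TOR=mi, CASE=em, GRD=ak:
underlying: k-ozze-ab-e
1. e -> o, i -> u / B C0 _: fires at position(s) 5, 8: kozzoabo
2. e -> o, i -> u / B C0 _: no change
3. f -> v, k -> g, p -> b, s -> z, t -> d / V _ V: no change
surface: kozzoabo


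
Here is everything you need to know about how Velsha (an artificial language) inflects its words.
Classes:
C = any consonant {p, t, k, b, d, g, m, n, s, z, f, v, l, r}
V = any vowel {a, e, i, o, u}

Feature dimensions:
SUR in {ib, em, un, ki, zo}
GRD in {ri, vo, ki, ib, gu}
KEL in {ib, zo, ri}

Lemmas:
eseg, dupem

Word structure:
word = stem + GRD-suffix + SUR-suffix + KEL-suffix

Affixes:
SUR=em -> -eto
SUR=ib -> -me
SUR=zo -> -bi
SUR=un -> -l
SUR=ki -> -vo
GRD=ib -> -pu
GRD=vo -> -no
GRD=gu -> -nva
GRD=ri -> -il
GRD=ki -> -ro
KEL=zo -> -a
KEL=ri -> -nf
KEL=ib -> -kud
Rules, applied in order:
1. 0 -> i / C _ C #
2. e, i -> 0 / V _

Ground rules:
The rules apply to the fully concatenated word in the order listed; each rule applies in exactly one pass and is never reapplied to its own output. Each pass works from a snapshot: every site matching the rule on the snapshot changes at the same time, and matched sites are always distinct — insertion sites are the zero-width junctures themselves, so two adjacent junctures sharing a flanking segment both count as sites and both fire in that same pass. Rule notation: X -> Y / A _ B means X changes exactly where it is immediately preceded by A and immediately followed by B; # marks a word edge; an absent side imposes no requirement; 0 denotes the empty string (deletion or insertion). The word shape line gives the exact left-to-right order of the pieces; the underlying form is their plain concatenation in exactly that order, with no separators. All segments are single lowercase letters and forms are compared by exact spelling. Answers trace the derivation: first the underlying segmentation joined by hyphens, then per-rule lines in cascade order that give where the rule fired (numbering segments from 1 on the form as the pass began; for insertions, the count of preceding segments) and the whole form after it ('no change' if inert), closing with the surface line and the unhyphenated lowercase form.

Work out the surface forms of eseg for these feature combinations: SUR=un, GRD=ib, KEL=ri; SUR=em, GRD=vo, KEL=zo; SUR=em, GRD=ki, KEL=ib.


cell SUR=un, GRD=ib, KEL=ri:
underlying: eseg-pu-l-nf
1. 0 -> i / C _ C #: inserts after position(s) 8: esegpulnif
2. e, i -> 0 / V _: no change
surface: esegpulnif

cell SUR=em, GRD=vo, KEL=zo:
underlying: eseg-no-eto-a
1. 0 -> i / C _ C #: no change
2. e, i -> 0 / V _: fires at position(s) 7: esegnotoa
surface: esegnotoa

cell SUR=em, GRD=ki, KEL=ib:
underlying: eseg-ro-eto-kud
1. 0 -> i / C _ C #: no change
2. e, i -> 0 / V _: fires at position(s) 7: esegrotokud
surface: esegrotokud


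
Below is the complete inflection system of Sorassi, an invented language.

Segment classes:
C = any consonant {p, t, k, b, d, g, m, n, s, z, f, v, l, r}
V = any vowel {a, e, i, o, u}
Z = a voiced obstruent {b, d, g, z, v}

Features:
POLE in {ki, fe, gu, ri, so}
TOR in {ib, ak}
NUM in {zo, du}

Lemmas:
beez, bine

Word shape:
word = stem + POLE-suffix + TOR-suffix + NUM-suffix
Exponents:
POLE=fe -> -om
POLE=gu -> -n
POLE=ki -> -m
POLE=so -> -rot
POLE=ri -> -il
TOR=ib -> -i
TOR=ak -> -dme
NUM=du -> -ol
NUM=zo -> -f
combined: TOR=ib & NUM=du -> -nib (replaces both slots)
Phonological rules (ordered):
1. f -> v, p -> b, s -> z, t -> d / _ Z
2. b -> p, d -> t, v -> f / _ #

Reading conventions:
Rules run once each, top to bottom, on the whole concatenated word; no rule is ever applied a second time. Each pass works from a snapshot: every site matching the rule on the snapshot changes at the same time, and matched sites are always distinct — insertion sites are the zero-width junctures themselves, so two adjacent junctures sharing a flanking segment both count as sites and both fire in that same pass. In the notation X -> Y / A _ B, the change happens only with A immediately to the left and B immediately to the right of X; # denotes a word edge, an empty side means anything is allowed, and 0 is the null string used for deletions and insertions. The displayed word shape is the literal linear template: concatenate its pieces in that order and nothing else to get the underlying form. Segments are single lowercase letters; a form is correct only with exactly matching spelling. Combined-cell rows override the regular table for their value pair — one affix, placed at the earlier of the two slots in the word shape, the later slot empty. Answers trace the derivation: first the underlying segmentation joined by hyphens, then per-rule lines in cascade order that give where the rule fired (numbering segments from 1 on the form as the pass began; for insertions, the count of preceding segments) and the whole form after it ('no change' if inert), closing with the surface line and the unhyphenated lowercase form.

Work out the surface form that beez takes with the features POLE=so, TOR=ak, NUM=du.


underlying: beez-rot-dme-ol
1. f -> v, p -> b, s -> z, t -> d / _ Z: fires at position(s) 7: beezroddmeol
2. b -> p, d -> t, v -> f / _ #: no change
surface: beezroddmeol


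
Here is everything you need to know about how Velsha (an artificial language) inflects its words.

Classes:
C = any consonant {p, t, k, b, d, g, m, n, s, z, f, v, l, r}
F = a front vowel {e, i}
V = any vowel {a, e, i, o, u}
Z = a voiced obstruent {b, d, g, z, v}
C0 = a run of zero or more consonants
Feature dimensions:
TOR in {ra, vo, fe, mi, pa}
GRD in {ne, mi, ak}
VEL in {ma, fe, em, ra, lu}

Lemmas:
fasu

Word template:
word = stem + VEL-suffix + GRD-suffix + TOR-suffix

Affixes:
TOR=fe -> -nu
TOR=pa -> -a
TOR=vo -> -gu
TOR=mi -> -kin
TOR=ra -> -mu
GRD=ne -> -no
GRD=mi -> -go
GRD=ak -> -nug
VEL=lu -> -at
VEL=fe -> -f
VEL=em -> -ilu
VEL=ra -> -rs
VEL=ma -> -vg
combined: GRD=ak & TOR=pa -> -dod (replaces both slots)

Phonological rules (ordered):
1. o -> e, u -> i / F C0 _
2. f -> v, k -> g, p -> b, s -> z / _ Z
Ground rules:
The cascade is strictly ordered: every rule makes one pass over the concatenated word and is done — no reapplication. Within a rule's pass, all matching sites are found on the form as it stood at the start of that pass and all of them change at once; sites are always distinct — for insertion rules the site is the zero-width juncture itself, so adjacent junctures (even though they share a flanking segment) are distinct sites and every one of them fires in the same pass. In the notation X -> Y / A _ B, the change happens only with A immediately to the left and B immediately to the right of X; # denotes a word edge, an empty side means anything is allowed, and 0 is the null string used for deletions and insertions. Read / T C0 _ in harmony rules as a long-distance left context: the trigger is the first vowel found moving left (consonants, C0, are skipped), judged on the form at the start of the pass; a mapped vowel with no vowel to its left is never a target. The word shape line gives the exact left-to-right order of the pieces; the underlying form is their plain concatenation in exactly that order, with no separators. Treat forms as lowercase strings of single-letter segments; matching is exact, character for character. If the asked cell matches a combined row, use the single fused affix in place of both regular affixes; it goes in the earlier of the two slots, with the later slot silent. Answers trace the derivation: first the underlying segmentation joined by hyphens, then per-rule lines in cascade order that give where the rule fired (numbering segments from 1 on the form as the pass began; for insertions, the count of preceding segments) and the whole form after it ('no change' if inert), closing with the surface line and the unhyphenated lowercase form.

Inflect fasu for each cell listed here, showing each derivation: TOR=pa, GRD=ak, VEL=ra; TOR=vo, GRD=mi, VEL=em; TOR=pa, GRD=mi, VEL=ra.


cell TOR=pa, GRD=ak, VEL=ra:
underlying: fasu-rs-dod
1. o -> e, u -> i / F C0 _: no change
2. f -> v, k -> g, p -> b, s -> z / _ Z: fires at position(s) 6: fasurzdod
surface: fasurzdod

cell TOR=vo, GRD=mi, VEL=em:
underlying: fasu-ilu-go-gu
1. o -> e, u -> i / F C0 _: fires at position(s) 7: fasuiligogu
2. f -> v, k -> g, p -> b, s -> z / _ Z: no change
surface: fasuiligogu

cell TOR=pa, GRD=mi, VEL=ra:
underlying: fasu-rs-go-a
1. o -> e, u -> i / F C0 _: no change
2. f -> v, k -> g, p -> b, s -> z / _ Z: fires at position(s) 6: fasurzgoa
surface: fasurzgoa


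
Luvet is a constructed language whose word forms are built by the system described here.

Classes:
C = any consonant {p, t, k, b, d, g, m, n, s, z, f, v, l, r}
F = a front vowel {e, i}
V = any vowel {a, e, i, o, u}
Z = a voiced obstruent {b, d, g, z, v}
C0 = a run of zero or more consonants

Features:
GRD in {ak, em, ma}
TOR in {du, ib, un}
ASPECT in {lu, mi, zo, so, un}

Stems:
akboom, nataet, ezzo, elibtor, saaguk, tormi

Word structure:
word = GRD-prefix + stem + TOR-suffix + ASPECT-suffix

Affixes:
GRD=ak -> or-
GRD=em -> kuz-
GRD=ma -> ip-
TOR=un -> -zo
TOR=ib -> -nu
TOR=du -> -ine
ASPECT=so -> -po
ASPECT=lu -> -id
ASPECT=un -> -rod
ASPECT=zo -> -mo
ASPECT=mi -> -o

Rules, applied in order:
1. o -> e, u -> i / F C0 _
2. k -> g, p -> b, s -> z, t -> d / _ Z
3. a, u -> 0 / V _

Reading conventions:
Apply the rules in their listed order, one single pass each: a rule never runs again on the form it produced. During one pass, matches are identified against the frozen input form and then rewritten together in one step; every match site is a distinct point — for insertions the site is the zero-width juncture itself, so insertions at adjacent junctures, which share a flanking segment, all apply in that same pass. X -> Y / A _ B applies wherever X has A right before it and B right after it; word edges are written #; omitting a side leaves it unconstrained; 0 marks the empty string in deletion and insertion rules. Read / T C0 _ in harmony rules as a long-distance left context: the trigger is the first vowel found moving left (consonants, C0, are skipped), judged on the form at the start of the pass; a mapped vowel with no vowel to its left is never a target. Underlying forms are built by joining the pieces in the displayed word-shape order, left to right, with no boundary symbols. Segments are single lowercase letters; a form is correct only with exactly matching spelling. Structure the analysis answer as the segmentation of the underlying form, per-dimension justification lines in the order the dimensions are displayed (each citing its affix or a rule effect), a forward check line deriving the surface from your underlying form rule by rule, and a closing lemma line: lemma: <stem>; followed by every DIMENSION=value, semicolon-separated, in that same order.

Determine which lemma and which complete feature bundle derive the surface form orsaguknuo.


underlying: or-saaguk-nu-o
GRD=ak - signalled by the affix or-
TOR=ib - signalled by the affix -nu
ASPECT=mi - signalled by the affix -o
check: orsaaguknuo -> orsaaguknuo -> orsaaguknuo -> orsaguknuo
lemma: saaguk; GRD=ak; TOR=ib; ASPECT=mi
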